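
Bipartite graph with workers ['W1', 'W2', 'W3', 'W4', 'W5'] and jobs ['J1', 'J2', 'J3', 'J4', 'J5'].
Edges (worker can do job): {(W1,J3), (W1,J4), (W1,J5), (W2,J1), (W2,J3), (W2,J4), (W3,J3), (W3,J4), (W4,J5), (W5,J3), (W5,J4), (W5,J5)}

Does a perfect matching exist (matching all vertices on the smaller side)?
No, maximum matching has size 4 < 5

Maximum matching has size 4, need 5 for perfect matching.
Unmatched workers: ['W1']
Unmatched jobs: ['J2']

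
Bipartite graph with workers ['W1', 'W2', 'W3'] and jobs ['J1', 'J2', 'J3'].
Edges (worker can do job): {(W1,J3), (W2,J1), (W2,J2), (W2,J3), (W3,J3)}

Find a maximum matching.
Matching: {(W2,J1), (W3,J3)}

Maximum matching (size 2):
  W2 → J1
  W3 → J3

Each worker is assigned to at most one job, and each job to at most one worker.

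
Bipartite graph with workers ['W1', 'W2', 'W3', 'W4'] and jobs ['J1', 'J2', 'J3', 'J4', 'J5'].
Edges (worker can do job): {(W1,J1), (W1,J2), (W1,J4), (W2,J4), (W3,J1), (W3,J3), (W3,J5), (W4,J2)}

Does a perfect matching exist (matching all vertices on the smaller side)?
Yes, perfect matching exists (size 4)

Perfect matching: {(W1,J1), (W2,J4), (W3,J5), (W4,J2)}
All 4 vertices on the smaller side are matched.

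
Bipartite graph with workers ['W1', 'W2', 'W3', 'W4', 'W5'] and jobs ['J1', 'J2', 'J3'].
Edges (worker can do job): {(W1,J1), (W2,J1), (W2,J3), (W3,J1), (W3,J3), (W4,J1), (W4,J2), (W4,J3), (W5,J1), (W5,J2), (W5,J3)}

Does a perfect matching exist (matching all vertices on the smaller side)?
Yes, perfect matching exists (size 3)

Perfect matching: {(W3,J1), (W4,J3), (W5,J2)}
All 3 vertices on the smaller side are matched.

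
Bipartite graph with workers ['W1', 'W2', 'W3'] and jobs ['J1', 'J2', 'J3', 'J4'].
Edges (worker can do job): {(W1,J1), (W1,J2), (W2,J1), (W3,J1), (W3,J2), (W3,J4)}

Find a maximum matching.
Matching: {(W1,J2), (W2,J1), (W3,J4)}

Maximum matching (size 3):
  W1 → J2
  W2 → J1
  W3 → J4

Each worker is assigned to at most one job, and each job to at most one worker.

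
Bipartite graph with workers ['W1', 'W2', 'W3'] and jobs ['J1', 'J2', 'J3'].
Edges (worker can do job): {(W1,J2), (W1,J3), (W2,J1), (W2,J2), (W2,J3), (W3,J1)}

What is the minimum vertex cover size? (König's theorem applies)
Minimum vertex cover size = 3

By König's theorem: in bipartite graphs,
min vertex cover = max matching = 3

Maximum matching has size 3, so minimum vertex cover also has size 3.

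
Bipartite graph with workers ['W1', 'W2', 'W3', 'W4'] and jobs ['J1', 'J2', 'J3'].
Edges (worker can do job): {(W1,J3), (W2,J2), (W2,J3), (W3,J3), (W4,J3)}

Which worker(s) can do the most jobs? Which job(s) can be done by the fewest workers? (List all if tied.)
Most versatile: W2 (2 jobs); Least covered: J1 (0 workers)

Worker degrees (jobs they can do): W1:1, W2:2, W3:1, W4:1
Job degrees (workers who can do it): J1:0, J2:1, J3:4

Maximum worker degree is 2, achieved by: W2
Minimum job degree is 0, achieved by: J1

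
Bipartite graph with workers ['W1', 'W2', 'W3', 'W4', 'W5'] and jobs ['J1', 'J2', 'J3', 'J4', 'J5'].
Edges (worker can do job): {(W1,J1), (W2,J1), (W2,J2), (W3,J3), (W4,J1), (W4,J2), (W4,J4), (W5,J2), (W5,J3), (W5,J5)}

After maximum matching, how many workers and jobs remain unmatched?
Unmatched: 0 workers, 0 jobs

Maximum matching size: 5
Workers: 5 total, 5 matched, 0 unmatched
Jobs: 5 total, 5 matched, 0 unmatched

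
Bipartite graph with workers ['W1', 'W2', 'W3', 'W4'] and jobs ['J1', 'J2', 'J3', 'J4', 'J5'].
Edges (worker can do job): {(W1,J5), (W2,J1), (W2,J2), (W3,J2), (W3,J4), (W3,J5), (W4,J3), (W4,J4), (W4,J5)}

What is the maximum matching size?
Maximum matching size = 4

Maximum matching: {(W1,J5), (W2,J2), (W3,J4), (W4,J3)}
Size: 4

This assigns 4 workers to 4 distinct jobs.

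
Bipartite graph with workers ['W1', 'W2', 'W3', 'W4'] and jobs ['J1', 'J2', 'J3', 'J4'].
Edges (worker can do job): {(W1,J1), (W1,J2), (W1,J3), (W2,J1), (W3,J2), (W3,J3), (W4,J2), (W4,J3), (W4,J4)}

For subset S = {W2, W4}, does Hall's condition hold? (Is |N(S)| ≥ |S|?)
Yes: |N(S)| = 4, |S| = 2

Subset S = {W2, W4}
Neighbors N(S) = {J1, J2, J3, J4}

|N(S)| = 4, |S| = 2
Hall's condition: |N(S)| ≥ |S| is satisfied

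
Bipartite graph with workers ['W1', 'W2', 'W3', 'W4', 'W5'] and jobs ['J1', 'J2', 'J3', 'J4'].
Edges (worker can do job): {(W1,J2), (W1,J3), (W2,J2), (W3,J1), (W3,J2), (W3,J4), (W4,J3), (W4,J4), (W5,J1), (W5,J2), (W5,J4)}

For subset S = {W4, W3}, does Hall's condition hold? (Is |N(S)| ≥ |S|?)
Yes: |N(S)| = 4, |S| = 2

Subset S = {W4, W3}
Neighbors N(S) = {J1, J2, J3, J4}

|N(S)| = 4, |S| = 2
Hall's condition: |N(S)| ≥ |S| is satisfied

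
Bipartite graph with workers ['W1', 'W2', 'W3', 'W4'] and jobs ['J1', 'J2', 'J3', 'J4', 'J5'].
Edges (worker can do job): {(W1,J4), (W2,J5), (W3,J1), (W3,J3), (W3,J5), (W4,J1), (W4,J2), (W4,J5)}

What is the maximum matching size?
Maximum matching size = 4

Maximum matching: {(W1,J4), (W2,J5), (W3,J3), (W4,J1)}
Size: 4

This assigns 4 workers to 4 distinct jobs.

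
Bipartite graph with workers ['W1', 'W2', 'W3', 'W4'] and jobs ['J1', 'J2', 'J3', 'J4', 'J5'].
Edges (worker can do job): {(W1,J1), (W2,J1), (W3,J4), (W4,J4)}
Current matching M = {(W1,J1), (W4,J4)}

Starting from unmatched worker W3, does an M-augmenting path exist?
No augmenting path from W3

Alternating search from W3 reaches jobs: {J4}.
Every reachable job is already matched in M, and following those matched edges back to workers exposes no further unvisited jobs.
No M-augmenting path from W3 exists.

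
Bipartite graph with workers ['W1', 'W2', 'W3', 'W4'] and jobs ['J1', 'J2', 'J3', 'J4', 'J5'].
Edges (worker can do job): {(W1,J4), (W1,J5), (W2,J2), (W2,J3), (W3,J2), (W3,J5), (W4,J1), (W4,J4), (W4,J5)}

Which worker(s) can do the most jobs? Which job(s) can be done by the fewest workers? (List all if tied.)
Most versatile: W4 (3 jobs); Least covered: J1, J3 (1 workers)

Worker degrees (jobs they can do): W1:2, W2:2, W3:2, W4:3
Job degrees (workers who can do it): J1:1, J2:2, J3:1, J4:2, J5:3

Maximum worker degree is 3, achieved by: W4
Minimum job degree is 1, achieved by: J1, J3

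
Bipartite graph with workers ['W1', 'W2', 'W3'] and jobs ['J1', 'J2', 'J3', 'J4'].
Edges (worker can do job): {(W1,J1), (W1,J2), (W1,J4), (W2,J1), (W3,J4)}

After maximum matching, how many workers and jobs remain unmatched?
Unmatched: 0 workers, 1 jobs

Maximum matching size: 3
Workers: 3 total, 3 matched, 0 unmatched
Jobs: 4 total, 3 matched, 1 unmatched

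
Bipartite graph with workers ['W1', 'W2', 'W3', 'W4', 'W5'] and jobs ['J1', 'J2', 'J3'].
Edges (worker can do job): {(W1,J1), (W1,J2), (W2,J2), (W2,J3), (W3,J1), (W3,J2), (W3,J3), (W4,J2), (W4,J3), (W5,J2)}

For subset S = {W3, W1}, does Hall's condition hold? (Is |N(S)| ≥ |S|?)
Yes: |N(S)| = 3, |S| = 2

Subset S = {W3, W1}
Neighbors N(S) = {J1, J2, J3}

|N(S)| = 3, |S| = 2
Hall's condition: |N(S)| ≥ |S| is satisfied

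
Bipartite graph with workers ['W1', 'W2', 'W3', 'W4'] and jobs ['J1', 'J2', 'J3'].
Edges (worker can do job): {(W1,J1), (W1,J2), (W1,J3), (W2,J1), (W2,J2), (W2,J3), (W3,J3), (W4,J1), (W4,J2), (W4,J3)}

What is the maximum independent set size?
Maximum independent set = 4

By König's theorem:
- Min vertex cover = Max matching = 3
- Max independent set = Total vertices - Min vertex cover
- Max independent set = 7 - 3 = 4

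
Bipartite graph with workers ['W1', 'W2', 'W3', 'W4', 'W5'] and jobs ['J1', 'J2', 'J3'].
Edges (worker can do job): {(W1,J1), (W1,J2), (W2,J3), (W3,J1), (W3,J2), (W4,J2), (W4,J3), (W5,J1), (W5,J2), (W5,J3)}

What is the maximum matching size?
Maximum matching size = 3

Maximum matching: {(W3,J1), (W4,J3), (W5,J2)}
Size: 3

This assigns 3 workers to 3 distinct jobs.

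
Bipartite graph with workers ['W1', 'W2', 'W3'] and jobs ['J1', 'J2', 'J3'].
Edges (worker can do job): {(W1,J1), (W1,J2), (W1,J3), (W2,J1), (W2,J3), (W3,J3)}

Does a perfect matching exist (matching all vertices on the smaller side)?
Yes, perfect matching exists (size 3)

Perfect matching: {(W1,J2), (W2,J1), (W3,J3)}
All 3 vertices on the smaller side are matched.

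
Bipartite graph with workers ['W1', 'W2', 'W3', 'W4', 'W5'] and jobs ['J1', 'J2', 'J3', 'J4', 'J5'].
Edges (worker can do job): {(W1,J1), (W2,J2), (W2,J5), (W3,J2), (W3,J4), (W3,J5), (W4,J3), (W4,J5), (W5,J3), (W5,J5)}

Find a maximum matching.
Matching: {(W1,J1), (W2,J2), (W3,J4), (W4,J5), (W5,J3)}

Maximum matching (size 5):
  W1 → J1
  W2 → J2
  W3 → J4
  W4 → J5
  W5 → J3

Each worker is assigned to at most one job, and each job to at most one worker.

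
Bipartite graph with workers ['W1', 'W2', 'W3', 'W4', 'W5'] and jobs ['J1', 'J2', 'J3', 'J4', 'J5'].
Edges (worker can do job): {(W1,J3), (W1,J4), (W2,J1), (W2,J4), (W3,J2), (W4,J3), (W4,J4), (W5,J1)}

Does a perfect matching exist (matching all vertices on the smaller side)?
No, maximum matching has size 4 < 5

Maximum matching has size 4, need 5 for perfect matching.
Unmatched workers: ['W2']
Unmatched jobs: ['J5']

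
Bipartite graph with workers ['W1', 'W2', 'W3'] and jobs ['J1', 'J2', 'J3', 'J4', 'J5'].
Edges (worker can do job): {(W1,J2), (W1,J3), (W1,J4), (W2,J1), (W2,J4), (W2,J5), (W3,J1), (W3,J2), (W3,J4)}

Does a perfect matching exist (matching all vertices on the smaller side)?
Yes, perfect matching exists (size 3)

Perfect matching: {(W1,J2), (W2,J5), (W3,J4)}
All 3 vertices on the smaller side are matched.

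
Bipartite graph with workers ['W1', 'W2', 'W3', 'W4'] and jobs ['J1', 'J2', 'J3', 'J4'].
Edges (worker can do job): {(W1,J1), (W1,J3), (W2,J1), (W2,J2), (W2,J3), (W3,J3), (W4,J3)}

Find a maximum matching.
Matching: {(W1,J1), (W2,J2), (W4,J3)}

Maximum matching (size 3):
  W1 → J1
  W2 → J2
  W4 → J3

Each worker is assigned to at most one job, and each job to at most one worker.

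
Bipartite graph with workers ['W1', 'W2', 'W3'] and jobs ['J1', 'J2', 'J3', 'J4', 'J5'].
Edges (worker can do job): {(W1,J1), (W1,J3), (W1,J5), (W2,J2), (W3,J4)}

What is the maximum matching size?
Maximum matching size = 3

Maximum matching: {(W1,J1), (W2,J2), (W3,J4)}
Size: 3

This assigns 3 workers to 3 distinct jobs.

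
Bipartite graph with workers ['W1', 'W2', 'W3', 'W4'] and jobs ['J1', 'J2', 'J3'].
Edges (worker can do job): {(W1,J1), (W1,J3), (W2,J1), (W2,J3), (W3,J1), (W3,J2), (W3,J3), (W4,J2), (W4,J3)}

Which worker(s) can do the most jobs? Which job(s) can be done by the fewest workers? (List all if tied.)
Most versatile: W3 (3 jobs); Least covered: J2 (2 workers)

Worker degrees (jobs they can do): W1:2, W2:2, W3:3, W4:2
Job degrees (workers who can do it): J1:3, J2:2, J3:4

Maximum worker degree is 3, achieved by: W3
Minimum job degree is 2, achieved by: J2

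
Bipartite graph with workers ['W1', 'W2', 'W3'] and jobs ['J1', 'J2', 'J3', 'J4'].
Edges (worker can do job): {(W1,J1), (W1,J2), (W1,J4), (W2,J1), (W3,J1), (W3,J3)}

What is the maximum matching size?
Maximum matching size = 3

Maximum matching: {(W1,J2), (W2,J1), (W3,J3)}
Size: 3

This assigns 3 workers to 3 distinct jobs.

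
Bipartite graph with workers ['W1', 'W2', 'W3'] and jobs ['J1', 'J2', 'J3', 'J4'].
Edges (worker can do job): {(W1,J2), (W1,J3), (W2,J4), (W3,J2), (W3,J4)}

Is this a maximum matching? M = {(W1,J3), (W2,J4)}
No, size 2 is not maximum

Proposed matching has size 2.
Maximum matching size for this graph: 3.

This is NOT maximum - can be improved to size 3.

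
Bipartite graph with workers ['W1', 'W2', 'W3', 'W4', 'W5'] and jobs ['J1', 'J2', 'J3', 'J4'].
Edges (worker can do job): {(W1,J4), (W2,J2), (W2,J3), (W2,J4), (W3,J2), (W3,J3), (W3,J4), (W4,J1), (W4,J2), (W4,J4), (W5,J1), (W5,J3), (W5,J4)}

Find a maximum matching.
Matching: {(W2,J2), (W3,J4), (W4,J1), (W5,J3)}

Maximum matching (size 4):
  W2 → J2
  W3 → J4
  W4 → J1
  W5 → J3

Each worker is assigned to at most one job, and each job to at most one worker.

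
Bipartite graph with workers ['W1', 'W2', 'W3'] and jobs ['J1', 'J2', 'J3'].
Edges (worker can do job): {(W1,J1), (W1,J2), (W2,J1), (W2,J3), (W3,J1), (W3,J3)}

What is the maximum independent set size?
Maximum independent set = 3

By König's theorem:
- Min vertex cover = Max matching = 3
- Max independent set = Total vertices - Min vertex cover
- Max independent set = 6 - 3 = 3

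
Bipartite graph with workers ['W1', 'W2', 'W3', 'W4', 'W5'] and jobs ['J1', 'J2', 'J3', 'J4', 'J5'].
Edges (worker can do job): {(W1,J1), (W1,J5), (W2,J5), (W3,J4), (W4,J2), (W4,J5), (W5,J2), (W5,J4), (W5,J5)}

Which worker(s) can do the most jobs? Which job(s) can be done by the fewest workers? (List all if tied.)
Most versatile: W5 (3 jobs); Least covered: J3 (0 workers)

Worker degrees (jobs they can do): W1:2, W2:1, W3:1, W4:2, W5:3
Job degrees (workers who can do it): J1:1, J2:2, J3:0, J4:2, J5:4

Maximum worker degree is 3, achieved by: W5
Minimum job degree is 0, achieved by: J3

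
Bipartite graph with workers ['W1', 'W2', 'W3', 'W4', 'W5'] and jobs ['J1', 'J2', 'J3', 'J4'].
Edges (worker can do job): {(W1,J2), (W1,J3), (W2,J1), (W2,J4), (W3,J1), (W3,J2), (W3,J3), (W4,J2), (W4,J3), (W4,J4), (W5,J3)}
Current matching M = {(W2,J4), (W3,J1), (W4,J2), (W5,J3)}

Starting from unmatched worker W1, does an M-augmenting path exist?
No augmenting path from W1

Alternating search from W1 reaches jobs: {J1, J2, J3, J4}.
Every reachable job is already matched in M, and following those matched edges back to workers exposes no further unvisited jobs.
No M-augmenting path from W1 exists.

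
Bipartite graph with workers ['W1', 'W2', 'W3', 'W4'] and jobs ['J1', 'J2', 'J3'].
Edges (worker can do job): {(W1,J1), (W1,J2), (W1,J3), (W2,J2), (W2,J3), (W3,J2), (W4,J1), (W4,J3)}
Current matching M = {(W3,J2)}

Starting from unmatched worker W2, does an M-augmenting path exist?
Yes: W2 → J3

An M-augmenting path alternates non-matching / matching edges, starting and ending at unmatched vertices.
Path: W2 → J3
(J3 is unmatched in M, so the path is augmenting.)
Flipping edges along this path would increase |M| from 1 to 2.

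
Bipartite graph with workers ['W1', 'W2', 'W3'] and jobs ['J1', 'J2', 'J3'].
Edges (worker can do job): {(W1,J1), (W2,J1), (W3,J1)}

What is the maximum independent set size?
Maximum independent set = 5

By König's theorem:
- Min vertex cover = Max matching = 1
- Max independent set = Total vertices - Min vertex cover
- Max independent set = 6 - 1 = 5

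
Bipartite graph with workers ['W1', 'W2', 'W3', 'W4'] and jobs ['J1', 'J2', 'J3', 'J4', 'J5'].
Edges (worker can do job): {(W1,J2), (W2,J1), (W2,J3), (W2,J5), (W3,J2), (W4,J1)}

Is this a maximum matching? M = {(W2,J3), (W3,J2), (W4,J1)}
Yes, size 3 is maximum

Proposed matching has size 3.
Maximum matching size for this graph: 3.

This is a maximum matching.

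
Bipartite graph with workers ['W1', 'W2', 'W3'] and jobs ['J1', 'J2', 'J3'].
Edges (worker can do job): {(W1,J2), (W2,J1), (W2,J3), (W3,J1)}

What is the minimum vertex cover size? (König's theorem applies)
Minimum vertex cover size = 3

By König's theorem: in bipartite graphs,
min vertex cover = max matching = 3

Maximum matching has size 3, so minimum vertex cover also has size 3.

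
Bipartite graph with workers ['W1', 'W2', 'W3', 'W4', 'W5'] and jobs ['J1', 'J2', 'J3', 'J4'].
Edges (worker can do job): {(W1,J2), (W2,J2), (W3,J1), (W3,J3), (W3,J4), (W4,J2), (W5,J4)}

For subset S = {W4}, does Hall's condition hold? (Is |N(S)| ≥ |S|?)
Yes: |N(S)| = 1, |S| = 1

Subset S = {W4}
Neighbors N(S) = {J2}

|N(S)| = 1, |S| = 1
Hall's condition: |N(S)| ≥ |S| is satisfied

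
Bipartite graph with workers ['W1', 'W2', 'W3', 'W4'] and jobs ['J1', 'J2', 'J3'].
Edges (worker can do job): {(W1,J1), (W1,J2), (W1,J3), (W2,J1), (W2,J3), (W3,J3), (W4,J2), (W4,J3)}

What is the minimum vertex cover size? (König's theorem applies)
Minimum vertex cover size = 3

By König's theorem: in bipartite graphs,
min vertex cover = max matching = 3

Maximum matching has size 3, so minimum vertex cover also has size 3.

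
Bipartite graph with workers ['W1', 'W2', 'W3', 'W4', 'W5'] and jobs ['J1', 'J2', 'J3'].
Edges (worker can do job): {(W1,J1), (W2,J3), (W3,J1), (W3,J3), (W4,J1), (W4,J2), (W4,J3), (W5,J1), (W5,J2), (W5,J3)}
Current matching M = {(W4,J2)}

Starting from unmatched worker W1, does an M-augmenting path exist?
Yes: W1 → J1

An M-augmenting path alternates non-matching / matching edges, starting and ending at unmatched vertices.
Path: W1 → J1
(J1 is unmatched in M, so the path is augmenting.)
Flipping edges along this path would increase |M| from 1 to 2.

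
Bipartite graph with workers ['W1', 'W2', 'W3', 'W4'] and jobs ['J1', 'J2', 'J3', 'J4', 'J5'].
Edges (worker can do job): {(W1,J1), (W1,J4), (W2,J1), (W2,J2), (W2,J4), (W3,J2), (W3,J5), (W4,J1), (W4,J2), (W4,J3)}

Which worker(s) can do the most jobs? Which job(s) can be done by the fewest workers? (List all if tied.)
Most versatile: W2, W4 (3 jobs); Least covered: J3, J5 (1 workers)

Worker degrees (jobs they can do): W1:2, W2:3, W3:2, W4:3
Job degrees (workers who can do it): J1:3, J2:3, J3:1, J4:2, J5:1

Maximum worker degree is 3, achieved by: W2, W4
Minimum job degree is 1, achieved by: J3, J5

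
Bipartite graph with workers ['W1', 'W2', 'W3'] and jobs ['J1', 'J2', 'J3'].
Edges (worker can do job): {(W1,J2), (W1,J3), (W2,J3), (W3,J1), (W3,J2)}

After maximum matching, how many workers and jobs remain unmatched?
Unmatched: 0 workers, 0 jobs

Maximum matching size: 3
Workers: 3 total, 3 matched, 0 unmatched
Jobs: 3 total, 3 matched, 0 unmatched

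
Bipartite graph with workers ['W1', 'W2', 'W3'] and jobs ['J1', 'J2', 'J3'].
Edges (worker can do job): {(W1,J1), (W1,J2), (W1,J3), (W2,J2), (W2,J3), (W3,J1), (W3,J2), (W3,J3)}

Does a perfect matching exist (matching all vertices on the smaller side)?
Yes, perfect matching exists (size 3)

Perfect matching: {(W1,J3), (W2,J2), (W3,J1)}
All 3 vertices on the smaller side are matched.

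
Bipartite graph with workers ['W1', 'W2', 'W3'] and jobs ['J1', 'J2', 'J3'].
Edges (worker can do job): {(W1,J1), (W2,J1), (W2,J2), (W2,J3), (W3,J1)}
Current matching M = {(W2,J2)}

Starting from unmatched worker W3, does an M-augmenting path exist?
Yes: W3 → J1

An M-augmenting path alternates non-matching / matching edges, starting and ending at unmatched vertices.
Path: W3 → J1
(J1 is unmatched in M, so the path is augmenting.)
Flipping edges along this path would increase |M| from 1 to 2.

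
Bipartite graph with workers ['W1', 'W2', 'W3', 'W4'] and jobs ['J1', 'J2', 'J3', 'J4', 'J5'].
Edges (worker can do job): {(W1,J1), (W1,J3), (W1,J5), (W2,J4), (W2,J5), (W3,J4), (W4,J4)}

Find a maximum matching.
Matching: {(W1,J1), (W2,J5), (W4,J4)}

Maximum matching (size 3):
  W1 → J1
  W2 → J5
  W4 → J4

Each worker is assigned to at most one job, and each job to at most one worker.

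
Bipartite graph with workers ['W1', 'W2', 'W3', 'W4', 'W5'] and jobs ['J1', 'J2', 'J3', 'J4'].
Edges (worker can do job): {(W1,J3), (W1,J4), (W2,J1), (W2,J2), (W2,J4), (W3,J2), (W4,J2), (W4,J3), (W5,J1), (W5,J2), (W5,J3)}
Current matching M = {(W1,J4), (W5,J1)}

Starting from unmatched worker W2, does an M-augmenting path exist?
Yes: W2 → J4 → W1 → J3

An M-augmenting path alternates non-matching / matching edges, starting and ending at unmatched vertices.
Path: W2 → J4 → W1 → J3
(J3 is unmatched in M, so the path is augmenting.)
Flipping edges along this path would increase |M| from 2 to 3.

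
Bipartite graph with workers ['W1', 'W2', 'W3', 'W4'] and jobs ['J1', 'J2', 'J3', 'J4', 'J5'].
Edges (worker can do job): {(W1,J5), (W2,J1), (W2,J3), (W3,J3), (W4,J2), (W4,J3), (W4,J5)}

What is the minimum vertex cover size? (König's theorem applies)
Minimum vertex cover size = 4

By König's theorem: in bipartite graphs,
min vertex cover = max matching = 4

Maximum matching has size 4, so minimum vertex cover also has size 4.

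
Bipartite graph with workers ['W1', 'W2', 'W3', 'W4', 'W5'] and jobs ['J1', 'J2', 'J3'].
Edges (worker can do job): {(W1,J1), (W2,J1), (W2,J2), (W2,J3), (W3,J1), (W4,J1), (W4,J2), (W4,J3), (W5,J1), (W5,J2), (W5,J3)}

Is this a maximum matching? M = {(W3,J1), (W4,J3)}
No, size 2 is not maximum

Proposed matching has size 2.
Maximum matching size for this graph: 3.

This is NOT maximum - can be improved to size 3.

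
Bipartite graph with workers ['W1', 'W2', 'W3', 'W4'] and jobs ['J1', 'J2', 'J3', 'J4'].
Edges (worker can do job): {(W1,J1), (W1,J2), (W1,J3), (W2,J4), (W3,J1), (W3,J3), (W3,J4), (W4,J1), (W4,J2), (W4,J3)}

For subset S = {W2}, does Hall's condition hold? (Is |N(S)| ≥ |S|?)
Yes: |N(S)| = 1, |S| = 1

Subset S = {W2}
Neighbors N(S) = {J4}

|N(S)| = 1, |S| = 1
Hall's condition: |N(S)| ≥ |S| is satisfied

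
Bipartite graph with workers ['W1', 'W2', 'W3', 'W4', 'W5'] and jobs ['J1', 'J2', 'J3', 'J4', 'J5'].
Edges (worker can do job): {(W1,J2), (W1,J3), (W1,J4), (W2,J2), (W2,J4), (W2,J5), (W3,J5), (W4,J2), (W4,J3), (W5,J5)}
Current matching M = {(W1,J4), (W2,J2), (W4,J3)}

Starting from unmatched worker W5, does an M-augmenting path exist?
Yes: W5 → J5

An M-augmenting path alternates non-matching / matching edges, starting and ending at unmatched vertices.
Path: W5 → J5
(J5 is unmatched in M, so the path is augmenting.)
Flipping edges along this path would increase |M| from 3 to 4.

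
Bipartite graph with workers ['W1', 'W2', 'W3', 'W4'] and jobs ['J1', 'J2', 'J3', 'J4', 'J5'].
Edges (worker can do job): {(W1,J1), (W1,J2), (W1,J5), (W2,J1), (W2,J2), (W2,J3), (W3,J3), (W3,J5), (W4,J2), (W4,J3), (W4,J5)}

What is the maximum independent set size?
Maximum independent set = 5

By König's theorem:
- Min vertex cover = Max matching = 4
- Max independent set = Total vertices - Min vertex cover
- Max independent set = 9 - 4 = 5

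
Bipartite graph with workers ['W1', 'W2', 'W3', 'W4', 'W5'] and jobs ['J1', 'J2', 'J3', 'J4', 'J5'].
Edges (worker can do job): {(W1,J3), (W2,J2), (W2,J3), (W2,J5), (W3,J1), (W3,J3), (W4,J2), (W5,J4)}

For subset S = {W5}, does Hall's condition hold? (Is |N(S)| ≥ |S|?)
Yes: |N(S)| = 1, |S| = 1

Subset S = {W5}
Neighbors N(S) = {J4}

|N(S)| = 1, |S| = 1
Hall's condition: |N(S)| ≥ |S| is satisfied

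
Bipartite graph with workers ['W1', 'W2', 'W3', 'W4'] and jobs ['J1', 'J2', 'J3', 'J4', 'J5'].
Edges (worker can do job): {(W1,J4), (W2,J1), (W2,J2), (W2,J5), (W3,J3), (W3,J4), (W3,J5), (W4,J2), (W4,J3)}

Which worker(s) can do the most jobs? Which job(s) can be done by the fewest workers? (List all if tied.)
Most versatile: W2, W3 (3 jobs); Least covered: J1 (1 workers)

Worker degrees (jobs they can do): W1:1, W2:3, W3:3, W4:2
Job degrees (workers who can do it): J1:1, J2:2, J3:2, J4:2, J5:2

Maximum worker degree is 3, achieved by: W2, W3
Minimum job degree is 1, achieved by: J1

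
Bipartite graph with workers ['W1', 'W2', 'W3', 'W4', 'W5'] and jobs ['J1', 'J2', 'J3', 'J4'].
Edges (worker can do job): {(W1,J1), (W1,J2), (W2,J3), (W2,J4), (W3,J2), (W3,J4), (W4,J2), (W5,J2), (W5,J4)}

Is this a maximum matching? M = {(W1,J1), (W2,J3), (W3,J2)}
No, size 3 is not maximum

Proposed matching has size 3.
Maximum matching size for this graph: 4.

This is NOT maximum - can be improved to size 4.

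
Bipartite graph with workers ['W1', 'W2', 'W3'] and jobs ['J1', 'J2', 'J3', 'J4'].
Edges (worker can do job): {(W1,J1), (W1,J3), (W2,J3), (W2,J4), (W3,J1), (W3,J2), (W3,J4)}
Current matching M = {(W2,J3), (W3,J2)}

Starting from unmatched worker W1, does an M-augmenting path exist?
Yes: W1 → J1

An M-augmenting path alternates non-matching / matching edges, starting and ending at unmatched vertices.
Path: W1 → J1
(J1 is unmatched in M, so the path is augmenting.)
Flipping edges along this path would increase |M| from 2 to 3.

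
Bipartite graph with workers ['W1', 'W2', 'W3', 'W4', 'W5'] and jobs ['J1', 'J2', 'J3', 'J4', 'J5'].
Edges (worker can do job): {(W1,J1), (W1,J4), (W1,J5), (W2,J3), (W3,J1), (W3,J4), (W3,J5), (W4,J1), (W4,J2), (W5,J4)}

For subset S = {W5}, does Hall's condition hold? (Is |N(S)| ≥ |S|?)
Yes: |N(S)| = 1, |S| = 1

Subset S = {W5}
Neighbors N(S) = {J4}

|N(S)| = 1, |S| = 1
Hall's condition: |N(S)| ≥ |S| is satisfied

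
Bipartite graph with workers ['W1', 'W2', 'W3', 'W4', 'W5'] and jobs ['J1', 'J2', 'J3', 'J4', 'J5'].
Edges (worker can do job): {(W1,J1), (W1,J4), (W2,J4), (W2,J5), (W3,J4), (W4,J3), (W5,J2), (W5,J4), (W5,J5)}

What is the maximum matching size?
Maximum matching size = 5

Maximum matching: {(W1,J1), (W2,J5), (W3,J4), (W4,J3), (W5,J2)}
Size: 5

This assigns 5 workers to 5 distinct jobs.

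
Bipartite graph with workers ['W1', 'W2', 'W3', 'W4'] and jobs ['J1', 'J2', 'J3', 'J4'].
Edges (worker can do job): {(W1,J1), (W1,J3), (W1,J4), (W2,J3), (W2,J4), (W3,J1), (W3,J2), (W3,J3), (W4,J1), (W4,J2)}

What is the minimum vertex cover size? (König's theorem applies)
Minimum vertex cover size = 4

By König's theorem: in bipartite graphs,
min vertex cover = max matching = 4

Maximum matching has size 4, so minimum vertex cover also has size 4.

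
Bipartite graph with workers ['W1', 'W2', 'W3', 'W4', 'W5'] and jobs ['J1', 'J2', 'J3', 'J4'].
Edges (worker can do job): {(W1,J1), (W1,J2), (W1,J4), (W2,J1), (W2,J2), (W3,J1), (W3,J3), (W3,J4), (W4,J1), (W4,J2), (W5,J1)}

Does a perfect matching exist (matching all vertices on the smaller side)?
Yes, perfect matching exists (size 4)

Perfect matching: {(W1,J4), (W3,J3), (W4,J2), (W5,J1)}
All 4 vertices on the smaller side are matched.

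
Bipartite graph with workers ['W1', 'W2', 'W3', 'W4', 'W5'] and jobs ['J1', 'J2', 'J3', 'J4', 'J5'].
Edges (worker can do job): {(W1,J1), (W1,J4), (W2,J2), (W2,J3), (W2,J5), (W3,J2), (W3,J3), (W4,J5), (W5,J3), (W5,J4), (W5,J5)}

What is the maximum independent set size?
Maximum independent set = 5

By König's theorem:
- Min vertex cover = Max matching = 5
- Max independent set = Total vertices - Min vertex cover
- Max independent set = 10 - 5 = 5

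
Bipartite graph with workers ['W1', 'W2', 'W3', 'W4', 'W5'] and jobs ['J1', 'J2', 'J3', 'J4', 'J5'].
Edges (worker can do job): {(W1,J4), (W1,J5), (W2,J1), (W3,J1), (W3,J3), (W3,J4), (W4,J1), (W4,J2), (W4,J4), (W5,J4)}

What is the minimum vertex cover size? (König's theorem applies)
Minimum vertex cover size = 5

By König's theorem: in bipartite graphs,
min vertex cover = max matching = 5

Maximum matching has size 5, so minimum vertex cover also has size 5.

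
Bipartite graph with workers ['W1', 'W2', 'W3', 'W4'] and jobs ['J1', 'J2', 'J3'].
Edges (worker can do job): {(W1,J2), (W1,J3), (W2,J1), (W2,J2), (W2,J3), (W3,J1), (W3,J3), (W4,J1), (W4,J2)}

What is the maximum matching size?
Maximum matching size = 3

Maximum matching: {(W1,J2), (W3,J3), (W4,J1)}
Size: 3

This assigns 3 workers to 3 distinct jobs.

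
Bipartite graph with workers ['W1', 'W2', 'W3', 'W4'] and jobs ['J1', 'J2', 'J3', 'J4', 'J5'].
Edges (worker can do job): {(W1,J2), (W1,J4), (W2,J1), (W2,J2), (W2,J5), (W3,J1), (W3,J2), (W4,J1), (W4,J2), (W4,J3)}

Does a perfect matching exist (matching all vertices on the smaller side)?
Yes, perfect matching exists (size 4)

Perfect matching: {(W1,J4), (W2,J5), (W3,J1), (W4,J2)}
All 4 vertices on the smaller side are matched.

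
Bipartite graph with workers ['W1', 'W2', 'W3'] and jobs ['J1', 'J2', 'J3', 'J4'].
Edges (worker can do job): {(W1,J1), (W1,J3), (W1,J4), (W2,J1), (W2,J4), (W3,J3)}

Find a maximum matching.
Matching: {(W1,J1), (W2,J4), (W3,J3)}

Maximum matching (size 3):
  W1 → J1
  W2 → J4
  W3 → J3

Each worker is assigned to at most one job, and each job to at most one worker.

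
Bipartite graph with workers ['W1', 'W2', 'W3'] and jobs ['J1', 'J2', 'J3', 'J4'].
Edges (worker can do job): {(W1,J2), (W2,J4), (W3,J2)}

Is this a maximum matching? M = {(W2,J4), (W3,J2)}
Yes, size 2 is maximum

Proposed matching has size 2.
Maximum matching size for this graph: 2.

This is a maximum matching.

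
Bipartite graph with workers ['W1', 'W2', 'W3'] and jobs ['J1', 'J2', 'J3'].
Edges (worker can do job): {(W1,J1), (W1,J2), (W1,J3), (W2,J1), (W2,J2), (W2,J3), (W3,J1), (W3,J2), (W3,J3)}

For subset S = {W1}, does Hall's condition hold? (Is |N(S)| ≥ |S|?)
Yes: |N(S)| = 3, |S| = 1

Subset S = {W1}
Neighbors N(S) = {J1, J2, J3}

|N(S)| = 3, |S| = 1
Hall's condition: |N(S)| ≥ |S| is satisfied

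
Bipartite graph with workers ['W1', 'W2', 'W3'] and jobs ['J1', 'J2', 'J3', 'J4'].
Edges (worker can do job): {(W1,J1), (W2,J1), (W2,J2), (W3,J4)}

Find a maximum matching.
Matching: {(W1,J1), (W2,J2), (W3,J4)}

Maximum matching (size 3):
  W1 → J1
  W2 → J2
  W3 → J4

Each worker is assigned to at most one job, and each job to at most one worker.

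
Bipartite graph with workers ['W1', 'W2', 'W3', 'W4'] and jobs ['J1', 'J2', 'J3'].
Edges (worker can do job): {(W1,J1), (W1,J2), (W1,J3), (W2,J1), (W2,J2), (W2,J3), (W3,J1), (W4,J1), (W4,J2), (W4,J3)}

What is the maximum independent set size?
Maximum independent set = 4

By König's theorem:
- Min vertex cover = Max matching = 3
- Max independent set = Total vertices - Min vertex cover
- Max independent set = 7 - 3 = 4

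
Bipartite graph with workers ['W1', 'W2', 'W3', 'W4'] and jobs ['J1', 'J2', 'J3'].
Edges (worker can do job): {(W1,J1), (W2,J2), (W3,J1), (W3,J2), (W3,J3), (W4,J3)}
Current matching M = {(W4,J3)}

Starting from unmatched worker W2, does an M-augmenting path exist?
Yes: W2 → J2

An M-augmenting path alternates non-matching / matching edges, starting and ending at unmatched vertices.
Path: W2 → J2
(J2 is unmatched in M, so the path is augmenting.)
Flipping edges along this path would increase |M| from 1 to 2.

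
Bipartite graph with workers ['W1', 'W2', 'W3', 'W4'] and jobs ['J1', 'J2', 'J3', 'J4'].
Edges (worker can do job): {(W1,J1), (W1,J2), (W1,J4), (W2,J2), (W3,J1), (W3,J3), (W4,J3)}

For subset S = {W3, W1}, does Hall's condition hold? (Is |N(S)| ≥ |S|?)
Yes: |N(S)| = 4, |S| = 2

Subset S = {W3, W1}
Neighbors N(S) = {J1, J2, J3, J4}

|N(S)| = 4, |S| = 2
Hall's condition: |N(S)| ≥ |S| is satisfied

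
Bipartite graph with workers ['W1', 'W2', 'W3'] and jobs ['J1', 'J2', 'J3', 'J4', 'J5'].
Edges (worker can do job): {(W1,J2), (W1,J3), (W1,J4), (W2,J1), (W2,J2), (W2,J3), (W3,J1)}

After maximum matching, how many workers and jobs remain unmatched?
Unmatched: 0 workers, 2 jobs

Maximum matching size: 3
Workers: 3 total, 3 matched, 0 unmatched
Jobs: 5 total, 3 matched, 2 unmatched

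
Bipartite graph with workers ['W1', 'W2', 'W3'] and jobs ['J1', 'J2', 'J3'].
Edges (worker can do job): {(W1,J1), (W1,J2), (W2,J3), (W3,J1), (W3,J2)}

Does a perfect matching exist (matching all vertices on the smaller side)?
Yes, perfect matching exists (size 3)

Perfect matching: {(W1,J1), (W2,J3), (W3,J2)}
All 3 vertices on the smaller side are matched.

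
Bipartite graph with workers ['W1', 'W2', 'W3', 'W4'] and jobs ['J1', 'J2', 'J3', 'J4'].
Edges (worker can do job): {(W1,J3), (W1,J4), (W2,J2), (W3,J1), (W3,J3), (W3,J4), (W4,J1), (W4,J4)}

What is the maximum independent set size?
Maximum independent set = 4

By König's theorem:
- Min vertex cover = Max matching = 4
- Max independent set = Total vertices - Min vertex cover
- Max independent set = 8 - 4 = 4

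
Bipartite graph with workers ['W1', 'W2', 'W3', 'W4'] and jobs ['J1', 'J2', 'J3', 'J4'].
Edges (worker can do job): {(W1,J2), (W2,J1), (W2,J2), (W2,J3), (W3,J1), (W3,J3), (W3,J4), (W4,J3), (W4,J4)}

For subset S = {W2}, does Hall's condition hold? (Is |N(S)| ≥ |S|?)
Yes: |N(S)| = 3, |S| = 1

Subset S = {W2}
Neighbors N(S) = {J1, J2, J3}

|N(S)| = 3, |S| = 1
Hall's condition: |N(S)| ≥ |S| is satisfied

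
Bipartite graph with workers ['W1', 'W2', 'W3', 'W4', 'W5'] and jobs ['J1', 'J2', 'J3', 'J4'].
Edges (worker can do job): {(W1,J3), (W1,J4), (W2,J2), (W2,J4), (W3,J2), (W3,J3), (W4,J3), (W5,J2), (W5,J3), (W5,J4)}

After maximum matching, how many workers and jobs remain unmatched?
Unmatched: 2 workers, 1 jobs

Maximum matching size: 3
Workers: 5 total, 3 matched, 2 unmatched
Jobs: 4 total, 3 matched, 1 unmatched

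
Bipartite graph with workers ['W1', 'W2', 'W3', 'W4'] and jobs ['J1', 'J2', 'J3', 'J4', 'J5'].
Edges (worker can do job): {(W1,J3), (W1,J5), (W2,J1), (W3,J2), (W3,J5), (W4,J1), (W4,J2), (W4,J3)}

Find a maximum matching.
Matching: {(W1,J3), (W2,J1), (W3,J5), (W4,J2)}

Maximum matching (size 4):
  W1 → J3
  W2 → J1
  W3 → J5
  W4 → J2

Each worker is assigned to at most one job, and each job to at most one worker.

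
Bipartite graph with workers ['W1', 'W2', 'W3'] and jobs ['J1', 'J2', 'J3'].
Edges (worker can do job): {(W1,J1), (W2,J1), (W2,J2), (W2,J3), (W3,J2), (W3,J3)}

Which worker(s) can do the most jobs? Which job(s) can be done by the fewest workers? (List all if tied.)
Most versatile: W2 (3 jobs); Least covered: J1, J2, J3 (2 workers)

Worker degrees (jobs they can do): W1:1, W2:3, W3:2
Job degrees (workers who can do it): J1:2, J2:2, J3:2

Maximum worker degree is 3, achieved by: W2
Minimum job degree is 2, achieved by: J1, J2, J3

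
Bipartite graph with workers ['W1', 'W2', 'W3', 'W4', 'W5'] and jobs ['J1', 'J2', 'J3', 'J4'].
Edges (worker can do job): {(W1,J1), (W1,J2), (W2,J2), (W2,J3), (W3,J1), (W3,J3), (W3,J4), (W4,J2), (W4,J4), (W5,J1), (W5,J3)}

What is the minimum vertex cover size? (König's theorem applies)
Minimum vertex cover size = 4

By König's theorem: in bipartite graphs,
min vertex cover = max matching = 4

Maximum matching has size 4, so minimum vertex cover also has size 4.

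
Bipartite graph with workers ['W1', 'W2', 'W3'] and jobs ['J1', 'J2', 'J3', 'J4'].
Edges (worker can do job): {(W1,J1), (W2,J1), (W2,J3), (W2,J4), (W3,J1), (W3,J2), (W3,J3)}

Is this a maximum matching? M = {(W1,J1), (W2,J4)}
No, size 2 is not maximum

Proposed matching has size 2.
Maximum matching size for this graph: 3.

This is NOT maximum - can be improved to size 3.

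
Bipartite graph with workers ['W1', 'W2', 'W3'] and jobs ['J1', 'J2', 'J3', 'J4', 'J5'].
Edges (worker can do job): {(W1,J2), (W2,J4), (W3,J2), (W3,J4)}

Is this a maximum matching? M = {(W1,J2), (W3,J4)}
Yes, size 2 is maximum

Proposed matching has size 2.
Maximum matching size for this graph: 2.

This is a maximum matching.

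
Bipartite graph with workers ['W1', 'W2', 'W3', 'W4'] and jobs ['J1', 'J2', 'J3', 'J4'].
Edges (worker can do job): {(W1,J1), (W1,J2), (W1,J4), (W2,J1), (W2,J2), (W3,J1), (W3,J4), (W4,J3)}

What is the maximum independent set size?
Maximum independent set = 4

By König's theorem:
- Min vertex cover = Max matching = 4
- Max independent set = Total vertices - Min vertex cover
- Max independent set = 8 - 4 = 4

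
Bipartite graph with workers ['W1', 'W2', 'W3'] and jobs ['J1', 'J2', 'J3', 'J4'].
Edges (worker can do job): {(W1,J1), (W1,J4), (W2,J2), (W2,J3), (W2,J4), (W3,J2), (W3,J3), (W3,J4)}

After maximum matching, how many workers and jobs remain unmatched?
Unmatched: 0 workers, 1 jobs

Maximum matching size: 3
Workers: 3 total, 3 matched, 0 unmatched
Jobs: 4 total, 3 matched, 1 unmatched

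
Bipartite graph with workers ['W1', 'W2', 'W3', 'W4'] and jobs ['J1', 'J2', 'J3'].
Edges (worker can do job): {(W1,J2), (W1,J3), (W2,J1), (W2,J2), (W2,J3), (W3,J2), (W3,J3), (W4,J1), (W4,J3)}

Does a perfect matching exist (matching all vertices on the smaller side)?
Yes, perfect matching exists (size 3)

Perfect matching: {(W1,J3), (W3,J2), (W4,J1)}
All 3 vertices on the smaller side are matched.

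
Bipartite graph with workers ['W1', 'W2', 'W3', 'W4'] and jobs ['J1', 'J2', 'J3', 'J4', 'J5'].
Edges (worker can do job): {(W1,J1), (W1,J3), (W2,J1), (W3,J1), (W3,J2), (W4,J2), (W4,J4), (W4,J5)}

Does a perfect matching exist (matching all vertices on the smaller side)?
Yes, perfect matching exists (size 4)

Perfect matching: {(W1,J3), (W2,J1), (W3,J2), (W4,J5)}
All 4 vertices on the smaller side are matched.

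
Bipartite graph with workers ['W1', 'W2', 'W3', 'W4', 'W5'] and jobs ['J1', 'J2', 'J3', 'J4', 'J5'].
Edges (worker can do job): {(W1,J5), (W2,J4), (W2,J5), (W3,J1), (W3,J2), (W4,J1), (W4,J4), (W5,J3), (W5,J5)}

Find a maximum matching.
Matching: {(W1,J5), (W2,J4), (W3,J2), (W4,J1), (W5,J3)}

Maximum matching (size 5):
  W1 → J5
  W2 → J4
  W3 → J2
  W4 → J1
  W5 → J3

Each worker is assigned to at most one job, and each job to at most one worker.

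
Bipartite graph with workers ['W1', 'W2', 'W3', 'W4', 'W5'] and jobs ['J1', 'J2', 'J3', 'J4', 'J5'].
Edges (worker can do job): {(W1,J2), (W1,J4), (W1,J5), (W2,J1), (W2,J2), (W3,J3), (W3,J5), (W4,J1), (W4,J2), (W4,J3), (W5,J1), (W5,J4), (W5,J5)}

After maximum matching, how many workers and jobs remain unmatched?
Unmatched: 0 workers, 0 jobs

Maximum matching size: 5
Workers: 5 total, 5 matched, 0 unmatched
Jobs: 5 total, 5 matched, 0 unmatched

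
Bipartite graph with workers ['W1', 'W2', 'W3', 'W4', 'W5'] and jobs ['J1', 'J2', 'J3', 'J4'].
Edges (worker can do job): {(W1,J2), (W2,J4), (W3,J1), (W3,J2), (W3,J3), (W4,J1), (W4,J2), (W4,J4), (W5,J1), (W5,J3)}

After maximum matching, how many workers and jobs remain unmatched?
Unmatched: 1 workers, 0 jobs

Maximum matching size: 4
Workers: 5 total, 4 matched, 1 unmatched
Jobs: 4 total, 4 matched, 0 unmatched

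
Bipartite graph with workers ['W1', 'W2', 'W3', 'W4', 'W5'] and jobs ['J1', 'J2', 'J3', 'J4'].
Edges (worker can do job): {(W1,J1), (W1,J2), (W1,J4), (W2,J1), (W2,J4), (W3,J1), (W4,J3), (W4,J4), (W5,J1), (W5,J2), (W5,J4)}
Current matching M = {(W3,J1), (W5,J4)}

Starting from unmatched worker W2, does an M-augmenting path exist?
Yes: W2 → J4 → W5 → J2

An M-augmenting path alternates non-matching / matching edges, starting and ending at unmatched vertices.
Path: W2 → J4 → W5 → J2
(J2 is unmatched in M, so the path is augmenting.)
Flipping edges along this path would increase |M| from 2 to 3.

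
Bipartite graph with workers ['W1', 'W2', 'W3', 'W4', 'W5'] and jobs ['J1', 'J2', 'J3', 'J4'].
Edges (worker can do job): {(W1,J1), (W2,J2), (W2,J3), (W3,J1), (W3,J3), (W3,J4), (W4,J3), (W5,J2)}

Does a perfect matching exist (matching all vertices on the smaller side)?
Yes, perfect matching exists (size 4)

Perfect matching: {(W1,J1), (W3,J4), (W4,J3), (W5,J2)}
All 4 vertices on the smaller side are matched.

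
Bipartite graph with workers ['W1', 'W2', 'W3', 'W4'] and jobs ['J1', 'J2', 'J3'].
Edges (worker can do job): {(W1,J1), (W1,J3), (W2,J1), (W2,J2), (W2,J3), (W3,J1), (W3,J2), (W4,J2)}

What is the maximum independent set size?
Maximum independent set = 4

By König's theorem:
- Min vertex cover = Max matching = 3
- Max independent set = Total vertices - Min vertex cover
- Max independent set = 7 - 3 = 4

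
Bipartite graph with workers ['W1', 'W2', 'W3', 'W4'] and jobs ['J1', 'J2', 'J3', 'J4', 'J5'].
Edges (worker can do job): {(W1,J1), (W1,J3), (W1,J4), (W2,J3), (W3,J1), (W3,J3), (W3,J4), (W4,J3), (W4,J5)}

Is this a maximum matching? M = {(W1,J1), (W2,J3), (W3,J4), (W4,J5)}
Yes, size 4 is maximum

Proposed matching has size 4.
Maximum matching size for this graph: 4.

This is a maximum matching.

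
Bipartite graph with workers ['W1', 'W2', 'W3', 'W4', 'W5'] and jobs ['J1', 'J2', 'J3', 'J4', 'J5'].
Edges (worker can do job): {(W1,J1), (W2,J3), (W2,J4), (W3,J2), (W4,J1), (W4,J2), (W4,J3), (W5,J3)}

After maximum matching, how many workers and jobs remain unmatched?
Unmatched: 1 workers, 1 jobs

Maximum matching size: 4
Workers: 5 total, 4 matched, 1 unmatched
Jobs: 5 total, 4 matched, 1 unmatched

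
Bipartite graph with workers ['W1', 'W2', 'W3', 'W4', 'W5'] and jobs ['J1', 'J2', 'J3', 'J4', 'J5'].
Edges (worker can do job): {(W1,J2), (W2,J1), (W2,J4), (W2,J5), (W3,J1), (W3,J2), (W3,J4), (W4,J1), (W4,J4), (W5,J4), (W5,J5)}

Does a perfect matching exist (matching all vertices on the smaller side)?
No, maximum matching has size 4 < 5

Maximum matching has size 4, need 5 for perfect matching.
Unmatched workers: ['W2']
Unmatched jobs: ['J3']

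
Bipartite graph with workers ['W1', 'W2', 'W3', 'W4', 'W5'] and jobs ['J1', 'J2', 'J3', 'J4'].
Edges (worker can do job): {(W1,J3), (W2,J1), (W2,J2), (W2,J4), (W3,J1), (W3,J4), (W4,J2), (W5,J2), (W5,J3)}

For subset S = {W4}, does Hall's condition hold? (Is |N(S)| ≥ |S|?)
Yes: |N(S)| = 1, |S| = 1

Subset S = {W4}
Neighbors N(S) = {J2}

|N(S)| = 1, |S| = 1
Hall's condition: |N(S)| ≥ |S| is satisfied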